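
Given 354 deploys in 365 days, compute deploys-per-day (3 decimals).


Formula: deployments per day = releases / days
= 354 / 365
= 0.97 deploys/day
(equivalently, 6.79 deploys/week)

0.97 deploys/day


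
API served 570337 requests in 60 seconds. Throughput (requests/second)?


Formula: throughput = requests / seconds
throughput = 570337 / 60
throughput = 9505.62 requests/second

9505.62 requests/second


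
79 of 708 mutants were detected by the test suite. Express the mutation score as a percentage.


Mutation score = killed / total * 100
Mutation score = 79 / 708 * 100
Mutation score = 11.16%

11.16%


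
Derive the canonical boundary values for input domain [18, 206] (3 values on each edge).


Range: [18, 206]
Boundaries: just below min, min, min+1, max-1, max, just above max
Values: [17, 18, 19, 205, 206, 207]

[17, 18, 19, 205, 206, 207]


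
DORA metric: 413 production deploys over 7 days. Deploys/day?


Formula: deployments per day = releases / days
= 413 / 7
= 59.0 deploys/day
(equivalently, 413.0 deploys/week)

59.0 deploys/day


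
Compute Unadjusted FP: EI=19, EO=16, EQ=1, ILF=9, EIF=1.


UFP = EI*4 + EO*5 + EQ*4 + ILF*10 + EIF*7
UFP = 19*4 + 16*5 + 1*4 + 9*10 + 1*7
UFP = 76 + 80 + 4 + 90 + 7
UFP = 257

257


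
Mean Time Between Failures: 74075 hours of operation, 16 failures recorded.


Formula: MTBF = Total operating time / Number of failures
MTBF = 74075 / 16
MTBF = 4629.69 hours

4629.69 hours


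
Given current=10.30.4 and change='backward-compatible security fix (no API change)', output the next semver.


Current: 10.30.4
Change category: 'backward-compatible security fix (no API change)' → patch bump
SemVer rule: patch bump → increment PATCH (MAJOR and MINOR unchanged)
New: 10.30.5

10.30.5


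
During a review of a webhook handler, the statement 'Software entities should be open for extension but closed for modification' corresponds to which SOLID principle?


This describes the Open/Closed Principle (OCP)

Open/Closed Principle (OCP)


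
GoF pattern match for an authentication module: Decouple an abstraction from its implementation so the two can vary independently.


This matches the Bridge pattern

Bridge


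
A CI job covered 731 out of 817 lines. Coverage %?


Coverage = covered / total * 100
Coverage = 731 / 817 * 100
Coverage = 89.47%

89.47%


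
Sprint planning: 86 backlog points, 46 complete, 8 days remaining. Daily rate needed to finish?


Formula: Required rate = Remaining points / Days left
Remaining = 86 - 46 = 40 points
Required rate = 40 / 8 = 5.0 points/day

5.0 points/day


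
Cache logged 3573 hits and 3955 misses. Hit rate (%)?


Formula: hit rate = hits / (hits + misses) * 100
hit rate = 3573 / (3573 + 3955) * 100
hit rate = 3573 / 7528 * 100
hit rate = 47.46%

47.46%


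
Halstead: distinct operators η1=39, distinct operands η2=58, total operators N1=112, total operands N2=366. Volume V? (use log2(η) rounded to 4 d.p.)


Formula: V = N * log2(η), where N = N1 + N2 and η = η1 + η2
η = 39 + 58 = 97
N = 112 + 366 = 478
log2(97) ≈ 6.5999
V = 478 * 6.5999 = 3154.75

3154.75


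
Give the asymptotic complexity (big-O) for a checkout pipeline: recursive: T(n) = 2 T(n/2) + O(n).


Reasoning: master theorem case 2 (merge-sort recurrence)
Complexity: O(n log n)

O(n log n)


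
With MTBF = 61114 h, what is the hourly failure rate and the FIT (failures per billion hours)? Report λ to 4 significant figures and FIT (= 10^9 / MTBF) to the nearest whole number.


Formula: λ = 1 / MTBF; FIT = λ × 1e9 = 1e9 / MTBF
λ = 1 / 61114 ≈ 1.636e-05 failures/hour
FIT = 1e9 / 61114 ≈ 16363 failures per 1e9 hours (nearest whole number)

λ = 1.636e-05 /h, FIT = 16363


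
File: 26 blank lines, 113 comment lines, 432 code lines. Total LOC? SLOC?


Total LOC = blank + comment + code
Total LOC = 26 + 113 + 432 = 571
SLOC (source only) = code = 432

Total LOC: 571, SLOC: 432


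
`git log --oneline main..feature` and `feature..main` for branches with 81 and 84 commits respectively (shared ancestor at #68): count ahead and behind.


Common ancestor: commit #68
feature commits after divergence: 81 - 68 = 13
main commits after divergence: 84 - 68 = 16
feature is 13 commits ahead of main
main is 16 commits ahead of feature

feature ahead: 13, main ahead: 16


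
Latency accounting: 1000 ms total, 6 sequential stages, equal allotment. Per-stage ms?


Formula: per_stage = total_budget / stages
per_stage = 1000 / 6
per_stage = 166.67 ms

166.67 ms


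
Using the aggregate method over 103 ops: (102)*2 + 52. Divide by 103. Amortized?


Formula: Amortized cost = Total cost / Operations
Total cost = (102 * 2) + (1 * 52)
Total cost = 204 + 52 = 256
Amortized = 256 / 103 = 2.4854

2.4854


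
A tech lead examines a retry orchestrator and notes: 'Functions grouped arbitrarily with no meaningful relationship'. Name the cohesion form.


Reasoning: Worst: random grouping
Type: Coincidental cohesion

Coincidental cohesion


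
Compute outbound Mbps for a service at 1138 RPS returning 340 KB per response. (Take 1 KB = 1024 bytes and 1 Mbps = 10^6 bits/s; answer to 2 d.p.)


Formula: Mbps = payload_bytes * RPS * 8 / 1e6
Payload per request = 340 KB = 340 * 1024 = 348160 bytes
Total bytes/sec = 348160 * 1138 = 396206080
Total bits/sec = 396206080 * 8 = 3169648640
Mbps = 3169648640 / 1e6 = 3169.65

3169.65 Mbps


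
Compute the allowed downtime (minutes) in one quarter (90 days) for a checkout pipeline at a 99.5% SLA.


Formula: allowed downtime = period * (100 - SLA) / 100
Period (quarter (90 days)) = 129600 minutes
Unavailability fraction = (100 - 99.5) / 100
Allowed downtime = 129600 * (100 - 99.5) / 100
Allowed downtime = 648.0 minutes

648.0 minutes


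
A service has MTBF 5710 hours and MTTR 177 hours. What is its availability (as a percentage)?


Availability = MTBF / (MTBF + MTTR)
Availability = 5710 / (5710 + 177)
Availability = 5710 / 5887
Availability = 96.9934%

96.9934%


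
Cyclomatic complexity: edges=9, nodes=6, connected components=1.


Formula: V(G) = E - N + 2P
V(G) = 9 - 6 + 2*1
V(G) = 3 + 2
V(G) = 5

5


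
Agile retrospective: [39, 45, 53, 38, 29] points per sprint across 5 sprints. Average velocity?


Formula: Avg velocity = Total points / Number of sprints
Points: [39, 45, 53, 38, 29]
Sum = 39 + 45 + 53 + 38 + 29 = 204
Avg velocity = 204 / 5 = 40.8 points/sprint

40.8 points/sprint


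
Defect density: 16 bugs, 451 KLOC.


Defect density = defects / KLOC
Defect density = 16 / 451
Defect density = 0.035 defects/KLOC

0.035 defects/KLOC


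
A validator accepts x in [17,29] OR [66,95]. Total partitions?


Valid ranges: [17,29] and [66,95]
Class 1: x < 17 — invalid
Class 2: 17 ≤ x ≤ 29 — valid
Class 3: 29 < x < 66 — invalid (gap between ranges)
Class 4: 66 ≤ x ≤ 95 — valid
Class 5: x > 95 — invalid
Total equivalence classes: 5

5 equivalence classes


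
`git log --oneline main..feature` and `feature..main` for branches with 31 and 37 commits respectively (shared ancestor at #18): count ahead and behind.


Common ancestor: commit #18
feature commits after divergence: 31 - 18 = 13
main commits after divergence: 37 - 18 = 19
feature is 13 commits ahead of main
main is 19 commits ahead of feature

feature ahead: 13, main ahead: 19


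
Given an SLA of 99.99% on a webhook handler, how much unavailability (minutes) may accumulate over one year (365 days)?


Formula: allowed downtime = period * (100 - SLA) / 100
Period (year (365 days)) = 525600 minutes
Unavailability fraction = (100 - 99.99) / 100
Allowed downtime = 525600 * (100 - 99.99) / 100
Allowed downtime = 52.56 minutes

52.56 minutes


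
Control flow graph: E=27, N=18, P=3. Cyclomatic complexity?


Formula: V(G) = E - N + 2P
V(G) = 27 - 18 + 2*3
V(G) = 9 + 6
V(G) = 15

15


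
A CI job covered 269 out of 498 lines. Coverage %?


Coverage = covered / total * 100
Coverage = 269 / 498 * 100
Coverage = 54.02%

54.02%


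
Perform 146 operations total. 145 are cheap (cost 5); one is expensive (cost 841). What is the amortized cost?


Formula: Amortized cost = Total cost / Operations
Total cost = (145 * 5) + (1 * 841)
Total cost = 725 + 841 = 1566
Amortized = 1566 / 146 = 10.726

10.726


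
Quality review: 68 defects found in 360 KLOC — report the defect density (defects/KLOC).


Defect density = defects / KLOC
Defect density = 68 / 360
Defect density = 0.189 defects/KLOC

0.189 defects/KLOC


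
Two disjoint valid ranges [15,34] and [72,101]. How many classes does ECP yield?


Valid ranges: [15,34] and [72,101]
Class 1: x < 15 — invalid
Class 2: 15 ≤ x ≤ 34 — valid
Class 3: 34 < x < 72 — invalid (gap between ranges)
Class 4: 72 ≤ x ≤ 101 — valid
Class 5: x > 101 — invalid
Total equivalence classes: 5

5 equivalence classes


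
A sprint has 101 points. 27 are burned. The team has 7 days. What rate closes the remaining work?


Formula: Required rate = Remaining points / Days left
Remaining = 101 - 27 = 74 points
Required rate = 74 / 7 = 10.57 points/day

10.57 points/day


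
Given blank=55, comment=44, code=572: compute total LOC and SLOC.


Total LOC = blank + comment + code
Total LOC = 55 + 44 + 572 = 671
SLOC (source only) = code = 572

Total LOC: 671, SLOC: 572


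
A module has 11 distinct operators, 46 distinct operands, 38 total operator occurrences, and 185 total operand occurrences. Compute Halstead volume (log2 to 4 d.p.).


Formula: V = N * log2(η), where N = N1 + N2 and η = η1 + η2
η = 11 + 46 = 57
N = 38 + 185 = 223
log2(57) ≈ 5.8329
V = 223 * 5.8329 = 1300.74

1300.74


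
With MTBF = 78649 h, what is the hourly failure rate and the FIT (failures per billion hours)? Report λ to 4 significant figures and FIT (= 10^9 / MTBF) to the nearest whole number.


Formula: λ = 1 / MTBF; FIT = λ × 1e9 = 1e9 / MTBF
λ = 1 / 78649 ≈ 1.271e-05 failures/hour
FIT = 1e9 / 78649 ≈ 12715 failures per 1e9 hours (nearest whole number)

λ = 1.271e-05 /h, FIT = 12715


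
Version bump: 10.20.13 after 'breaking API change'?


Current: 10.20.13
Change category: 'breaking API change' → major bump
SemVer rule: major bump → increment MAJOR, reset MINOR and PATCH to 0
New: 11.0.0

11.0.0


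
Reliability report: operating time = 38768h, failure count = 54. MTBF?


Formula: MTBF = Total operating time / Number of failures
MTBF = 38768 / 54
MTBF = 717.93 hours

717.93 hours


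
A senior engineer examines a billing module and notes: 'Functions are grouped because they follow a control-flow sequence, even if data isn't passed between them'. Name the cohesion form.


Reasoning: Grouped by order of execution within a routine, not by data flow
Type: Procedural cohesion

Procedural cohesion


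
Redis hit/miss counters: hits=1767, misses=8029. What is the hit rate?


Formula: hit rate = hits / (hits + misses) * 100
hit rate = 1767 / (1767 + 8029) * 100
hit rate = 1767 / 9796 * 100
hit rate = 18.04%

18.04%


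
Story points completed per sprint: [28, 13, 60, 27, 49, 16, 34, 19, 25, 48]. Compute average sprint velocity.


Formula: Avg velocity = Total points / Number of sprints
Points: [28, 13, 60, 27, 49, 16, 34, 19, 25, 48]
Sum = 28 + 13 + 60 + 27 + 49 + 16 + 34 + 19 + 25 + 48 = 319
Avg velocity = 319 / 10 = 31.9 points/sprint

31.9 points/sprint


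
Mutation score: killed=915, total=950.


Mutation score = killed / total * 100
Mutation score = 915 / 950 * 100
Mutation score = 96.32%

96.32%


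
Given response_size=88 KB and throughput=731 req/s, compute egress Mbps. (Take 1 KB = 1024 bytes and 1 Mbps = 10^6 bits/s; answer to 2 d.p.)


Formula: Mbps = payload_bytes * RPS * 8 / 1e6
Payload per request = 88 KB = 88 * 1024 = 90112 bytes
Total bytes/sec = 90112 * 731 = 65871872
Total bits/sec = 65871872 * 8 = 526974976
Mbps = 526974976 / 1e6 = 526.97

526.97 Mbps


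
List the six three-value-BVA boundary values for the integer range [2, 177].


Range: [2, 177]
Boundaries: just below min, min, min+1, max-1, max, just above max
Values: [1, 2, 3, 176, 177, 178]

[1, 2, 3, 176, 177, 178]


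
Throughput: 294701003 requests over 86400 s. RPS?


Formula: throughput = requests / seconds
throughput = 294701003 / 86400
throughput = 3410.89 requests/second

3410.89 requests/second


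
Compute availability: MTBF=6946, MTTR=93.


Availability = MTBF / (MTBF + MTTR)
Availability = 6946 / (6946 + 93)
Availability = 6946 / 7039
Availability = 98.6788%

98.6788%


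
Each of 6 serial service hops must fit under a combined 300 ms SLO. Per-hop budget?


Formula: per_stage = total_budget / stages
per_stage = 300 / 6
per_stage = 50.0 ms

50.0 ms


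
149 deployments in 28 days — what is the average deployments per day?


Formula: deployments per day = releases / days
= 149 / 28
= 5.321 deploys/day
(equivalently, 37.25 deploys/week)

5.321 deploys/day


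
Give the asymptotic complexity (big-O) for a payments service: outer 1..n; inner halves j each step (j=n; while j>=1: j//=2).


Reasoning: n times log n
Complexity: O(n log n)

O(n log n)


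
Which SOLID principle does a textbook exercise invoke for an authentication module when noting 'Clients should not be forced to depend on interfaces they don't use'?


This describes the Interface Segregation Principle (ISP)

Interface Segregation Principle (ISP)


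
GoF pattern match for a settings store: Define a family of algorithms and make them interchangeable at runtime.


This matches the Strategy pattern

Strategy


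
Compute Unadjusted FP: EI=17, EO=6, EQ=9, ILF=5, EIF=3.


UFP = EI*4 + EO*5 + EQ*4 + ILF*10 + EIF*7
UFP = 17*4 + 6*5 + 9*4 + 5*10 + 3*7
UFP = 68 + 30 + 36 + 50 + 21
UFP = 205

205


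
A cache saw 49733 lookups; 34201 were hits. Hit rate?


Formula: hit rate = hits / (hits + misses) * 100
hit rate = 34201 / (34201 + 15532) * 100
hit rate = 34201 / 49733 * 100
hit rate = 68.77%

68.77%


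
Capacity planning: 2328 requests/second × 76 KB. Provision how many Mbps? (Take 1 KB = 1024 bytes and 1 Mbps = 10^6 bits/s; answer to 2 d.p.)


Formula: Mbps = payload_bytes * RPS * 8 / 1e6
Payload per request = 76 KB = 76 * 1024 = 77824 bytes
Total bytes/sec = 77824 * 2328 = 181174272
Total bits/sec = 181174272 * 8 = 1449394176
Mbps = 1449394176 / 1e6 = 1449.39

1449.39 Mbps


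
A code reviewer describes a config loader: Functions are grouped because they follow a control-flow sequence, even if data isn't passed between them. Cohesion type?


Reasoning: Grouped by order of execution within a routine, not by data flow
Type: Procedural cohesion

Procedural cohesion


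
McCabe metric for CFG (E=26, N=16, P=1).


Formula: V(G) = E - N + 2P
V(G) = 26 - 16 + 2*1
V(G) = 10 + 2
V(G) = 12

12


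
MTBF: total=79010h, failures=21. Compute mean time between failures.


Formula: MTBF = Total operating time / Number of failures
MTBF = 79010 / 21
MTBF = 3762.38 hours

3762.38 hours


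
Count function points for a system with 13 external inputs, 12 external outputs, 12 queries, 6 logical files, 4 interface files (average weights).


UFP = EI*4 + EO*5 + EQ*4 + ILF*10 + EIF*7
UFP = 13*4 + 12*5 + 12*4 + 6*10 + 4*7
UFP = 52 + 60 + 48 + 60 + 28
UFP = 248

248


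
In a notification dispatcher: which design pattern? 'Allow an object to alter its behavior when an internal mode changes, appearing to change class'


This matches the State pattern

State


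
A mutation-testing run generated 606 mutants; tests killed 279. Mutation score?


Mutation score = killed / total * 100
Mutation score = 279 / 606 * 100
Mutation score = 46.04%

46.04%


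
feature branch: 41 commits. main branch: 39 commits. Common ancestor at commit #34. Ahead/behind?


Common ancestor: commit #34
feature commits after divergence: 41 - 34 = 7
main commits after divergence: 39 - 34 = 5
feature is 7 commits ahead of main
main is 5 commits ahead of feature

feature ahead: 7, main ahead: 5


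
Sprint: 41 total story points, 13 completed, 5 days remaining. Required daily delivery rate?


Formula: Required rate = Remaining points / Days left
Remaining = 41 - 13 = 28 points
Required rate = 28 / 5 = 5.6 points/day

5.6 points/day


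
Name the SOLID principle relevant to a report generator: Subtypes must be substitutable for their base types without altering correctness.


This describes the Liskov Substitution Principle (LSP)

Liskov Substitution Principle (LSP)


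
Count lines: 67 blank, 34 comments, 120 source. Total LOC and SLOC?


Total LOC = blank + comment + code
Total LOC = 67 + 34 + 120 = 221
SLOC (source only) = code = 120

Total LOC: 221, SLOC: 120


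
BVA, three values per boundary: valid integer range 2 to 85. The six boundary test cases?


Range: [2, 85]
Boundaries: just below min, min, min+1, max-1, max, just above max
Values: [1, 2, 3, 84, 85, 86]

[1, 2, 3, 84, 85, 86]


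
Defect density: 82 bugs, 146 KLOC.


Defect density = defects / KLOC
Defect density = 82 / 146
Defect density = 0.562 defects/KLOC

0.562 defects/KLOC


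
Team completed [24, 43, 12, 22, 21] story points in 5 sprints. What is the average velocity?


Formula: Avg velocity = Total points / Number of sprints
Points: [24, 43, 12, 22, 21]
Sum = 24 + 43 + 12 + 22 + 21 = 122
Avg velocity = 122 / 5 = 24.4 points/sprint

24.4 points/sprint


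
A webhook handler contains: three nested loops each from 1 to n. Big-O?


Reasoning: three levels of nesting over n
Complexity: O(n^3)

O(n^3)


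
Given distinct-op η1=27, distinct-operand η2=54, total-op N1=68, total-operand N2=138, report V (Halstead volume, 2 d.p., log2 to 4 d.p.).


Formula: V = N * log2(η), where N = N1 + N2 and η = η1 + η2
η = 27 + 54 = 81
N = 68 + 138 = 206
log2(81) ≈ 6.3399
V = 206 * 6.3399 = 1306.02

1306.02


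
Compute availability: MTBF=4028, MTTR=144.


Availability = MTBF / (MTBF + MTTR)
Availability = 4028 / (4028 + 144)
Availability = 4028 / 4172
Availability = 96.5484%

96.5484%


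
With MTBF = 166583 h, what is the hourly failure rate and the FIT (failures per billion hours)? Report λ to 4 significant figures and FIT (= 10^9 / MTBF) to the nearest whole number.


Formula: λ = 1 / MTBF; FIT = λ × 1e9 = 1e9 / MTBF
λ = 1 / 166583 ≈ 6.003e-06 failures/hour
FIT = 1e9 / 166583 ≈ 6003 failures per 1e9 hours (nearest whole number)

λ = 6.003e-06 /h, FIT = 6003


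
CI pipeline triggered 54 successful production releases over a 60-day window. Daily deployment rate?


Formula: deployments per day = releases / days
= 54 / 60
= 0.9 deploys/day
(equivalently, 6.3 deploys/week)

0.9 deploys/day


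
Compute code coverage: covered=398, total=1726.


Coverage = covered / total * 100
Coverage = 398 / 1726 * 100
Coverage = 23.06%

23.06%


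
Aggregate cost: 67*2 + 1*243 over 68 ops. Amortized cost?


Formula: Amortized cost = Total cost / Operations
Total cost = (67 * 2) + (1 * 243)
Total cost = 134 + 243 = 377
Amortized = 377 / 68 = 5.5441

5.5441


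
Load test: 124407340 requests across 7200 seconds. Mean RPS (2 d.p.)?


Formula: throughput = requests / seconds
throughput = 124407340 / 7200
throughput = 17278.8 requests/second

17278.8 requests/second


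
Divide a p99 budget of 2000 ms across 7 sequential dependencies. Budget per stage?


Formula: per_stage = total_budget / stages
per_stage = 2000 / 7
per_stage = 285.71 ms

285.71 ms


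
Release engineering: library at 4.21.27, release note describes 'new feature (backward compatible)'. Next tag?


Current: 4.21.27
Change category: 'new feature (backward compatible)' → minor bump
SemVer rule: minor bump → increment MINOR, reset PATCH to 0 (MAJOR unchanged)
New: 4.22.0

4.22.0


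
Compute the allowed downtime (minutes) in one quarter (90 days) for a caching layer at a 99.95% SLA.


Formula: allowed downtime = period * (100 - SLA) / 100
Period (quarter (90 days)) = 129600 minutes
Unavailability fraction = (100 - 99.95) / 100
Allowed downtime = 129600 * (100 - 99.95) / 100
Allowed downtime = 64.8 minutes

64.8 minutes


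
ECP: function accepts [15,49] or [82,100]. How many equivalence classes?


Valid ranges: [15,49] and [82,100]
Class 1: x < 15 — invalid
Class 2: 15 ≤ x ≤ 49 — valid
Class 3: 49 < x < 82 — invalid (gap between ranges)
Class 4: 82 ≤ x ≤ 100 — valid
Class 5: x > 100 — invalid
Total equivalence classes: 5

5 equivalence classes


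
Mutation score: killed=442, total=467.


Mutation score = killed / total * 100
Mutation score = 442 / 467 * 100
Mutation score = 94.65%

94.65%


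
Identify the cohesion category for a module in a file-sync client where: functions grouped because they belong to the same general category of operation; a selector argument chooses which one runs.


Reasoning: Grouped by category of activity, not by data or sequence
Type: Logical cohesion

Logical cohesion


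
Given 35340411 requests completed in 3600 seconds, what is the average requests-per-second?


Formula: throughput = requests / seconds
throughput = 35340411 / 3600
throughput = 9816.78 requests/second

9816.78 requests/second


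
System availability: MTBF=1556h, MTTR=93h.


Availability = MTBF / (MTBF + MTTR)
Availability = 1556 / (1556 + 93)
Availability = 1556 / 1649
Availability = 94.3602%

94.3602%


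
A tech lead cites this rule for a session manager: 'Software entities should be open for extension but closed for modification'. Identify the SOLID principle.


This describes the Open/Closed Principle (OCP)

Open/Closed Principle (OCP)


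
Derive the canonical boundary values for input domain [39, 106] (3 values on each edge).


Range: [39, 106]
Boundaries: just below min, min, min+1, max-1, max, just above max
Values: [38, 39, 40, 105, 106, 107]

[38, 39, 40, 105, 106, 107]


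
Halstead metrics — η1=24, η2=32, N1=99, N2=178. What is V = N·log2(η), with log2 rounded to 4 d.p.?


Formula: V = N * log2(η), where N = N1 + N2 and η = η1 + η2
η = 24 + 32 = 56
N = 99 + 178 = 277
log2(56) ≈ 5.8074
V = 277 * 5.8074 = 1608.65

1608.65


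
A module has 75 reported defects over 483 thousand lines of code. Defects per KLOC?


Defect density = defects / KLOC
Defect density = 75 / 483
Defect density = 0.155 defects/KLOC

0.155 defects/KLOC


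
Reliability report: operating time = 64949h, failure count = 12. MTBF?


Formula: MTBF = Total operating time / Number of failures
MTBF = 64949 / 12
MTBF = 5412.42 hours

5412.42 hours


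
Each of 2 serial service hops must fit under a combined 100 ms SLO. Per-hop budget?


Formula: per_stage = total_budget / stages
per_stage = 100 / 2
per_stage = 50.0 ms

50.0 ms


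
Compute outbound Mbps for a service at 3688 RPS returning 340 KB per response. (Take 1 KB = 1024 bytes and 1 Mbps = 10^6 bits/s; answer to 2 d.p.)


Formula: Mbps = payload_bytes * RPS * 8 / 1e6
Payload per request = 340 KB = 340 * 1024 = 348160 bytes
Total bytes/sec = 348160 * 3688 = 1284014080
Total bits/sec = 1284014080 * 8 = 10272112640
Mbps = 10272112640 / 1e6 = 10272.11

10272.11 Mbps


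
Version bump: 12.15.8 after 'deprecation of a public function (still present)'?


Current: 12.15.8
Change category: 'deprecation of a public function (still present)' → minor bump
SemVer rule: minor bump → increment MINOR, reset PATCH to 0 (MAJOR unchanged)
New: 12.16.0

12.16.0


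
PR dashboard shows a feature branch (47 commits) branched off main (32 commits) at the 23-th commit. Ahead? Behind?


Common ancestor: commit #23
feature commits after divergence: 47 - 23 = 24
main commits after divergence: 32 - 23 = 9
feature is 24 commits ahead of main
main is 9 commits ahead of feature

feature ahead: 24, main ahead: 9


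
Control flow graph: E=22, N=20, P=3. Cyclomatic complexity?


Formula: V(G) = E - N + 2P
V(G) = 22 - 20 + 2*3
V(G) = 2 + 6
V(G) = 8

8


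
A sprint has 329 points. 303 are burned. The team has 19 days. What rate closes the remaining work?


Formula: Required rate = Remaining points / Days left
Remaining = 329 - 303 = 26 points
Required rate = 26 / 19 = 1.37 points/day

1.37 points/day


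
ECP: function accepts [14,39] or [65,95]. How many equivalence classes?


Valid ranges: [14,39] and [65,95]
Class 1: x < 14 — invalid
Class 2: 14 ≤ x ≤ 39 — valid
Class 3: 39 < x < 65 — invalid (gap between ranges)
Class 4: 65 ≤ x ≤ 95 — valid
Class 5: x > 95 — invalid
Total equivalence classes: 5

5 equivalence classes


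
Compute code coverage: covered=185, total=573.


Coverage = covered / total * 100
Coverage = 185 / 573 * 100
Coverage = 32.29%

32.29%


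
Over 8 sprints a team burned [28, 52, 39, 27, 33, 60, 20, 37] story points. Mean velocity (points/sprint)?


Formula: Avg velocity = Total points / Number of sprints
Points: [28, 52, 39, 27, 33, 60, 20, 37]
Sum = 28 + 52 + 39 + 27 + 33 + 60 + 20 + 37 = 296
Avg velocity = 296 / 8 = 37.0 points/sprint

37.0 points/sprint


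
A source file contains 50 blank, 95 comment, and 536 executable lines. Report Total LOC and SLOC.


Total LOC = blank + comment + code
Total LOC = 50 + 95 + 536 = 681
SLOC (source only) = code = 536

Total LOC: 681, SLOC: 536


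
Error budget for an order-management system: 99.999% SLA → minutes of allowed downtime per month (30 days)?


Formula: allowed downtime = period * (100 - SLA) / 100
Period (month (30 days)) = 43200 minutes
Unavailability fraction = (100 - 99.999) / 100
Allowed downtime = 43200 * (100 - 99.999) / 100
Allowed downtime = 0.432 minutes

0.432 minutes


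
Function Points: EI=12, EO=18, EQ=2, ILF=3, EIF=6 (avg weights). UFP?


UFP = EI*4 + EO*5 + EQ*4 + ILF*10 + EIF*7
UFP = 12*4 + 18*5 + 2*4 + 3*10 + 6*7
UFP = 48 + 90 + 8 + 30 + 42
UFP = 218

218


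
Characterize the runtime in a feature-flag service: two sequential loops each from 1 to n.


Reasoning: sequential dominates: O(n) + O(n) = O(n)
Complexity: O(n)

O(n)


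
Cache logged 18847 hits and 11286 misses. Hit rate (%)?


Formula: hit rate = hits / (hits + misses) * 100
hit rate = 18847 / (18847 + 11286) * 100
hit rate = 18847 / 30133 * 100
hit rate = 62.55%

62.55%


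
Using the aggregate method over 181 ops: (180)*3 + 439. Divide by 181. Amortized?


Formula: Amortized cost = Total cost / Operations
Total cost = (180 * 3) + (1 * 439)
Total cost = 540 + 439 = 979
Amortized = 979 / 181 = 5.4088

5.4088


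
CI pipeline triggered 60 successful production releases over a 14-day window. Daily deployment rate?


Formula: deployments per day = releases / days
= 60 / 14
= 4.286 deploys/day
(equivalently, 30.0 deploys/week)

4.286 deploys/day


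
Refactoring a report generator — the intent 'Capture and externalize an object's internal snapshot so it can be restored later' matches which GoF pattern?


This matches the Memento pattern

Memento


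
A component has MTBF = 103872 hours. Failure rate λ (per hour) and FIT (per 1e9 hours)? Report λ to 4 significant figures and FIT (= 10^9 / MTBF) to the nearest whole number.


Formula: λ = 1 / MTBF; FIT = λ × 1e9 = 1e9 / MTBF
λ = 1 / 103872 ≈ 9.627e-06 failures/hour
FIT = 1e9 / 103872 ≈ 9627 failures per 1e9 hours (nearest whole number)

λ = 9.627e-06 /h, FIT = 9627


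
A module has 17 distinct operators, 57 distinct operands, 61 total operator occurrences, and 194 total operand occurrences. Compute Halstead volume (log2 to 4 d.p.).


Formula: V = N * log2(η), where N = N1 + N2 and η = η1 + η2
η = 17 + 57 = 74
N = 61 + 194 = 255
log2(74) ≈ 6.2095
V = 255 * 6.2095 = 1583.42

1583.42


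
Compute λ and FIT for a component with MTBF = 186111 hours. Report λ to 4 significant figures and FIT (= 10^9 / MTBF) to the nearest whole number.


Formula: λ = 1 / MTBF; FIT = λ × 1e9 = 1e9 / MTBF
λ = 1 / 186111 ≈ 5.373e-06 failures/hour
FIT = 1e9 / 186111 ≈ 5373 failures per 1e9 hours (nearest whole number)

λ = 5.373e-06 /h, FIT = 5373


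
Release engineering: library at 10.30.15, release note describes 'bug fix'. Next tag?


Current: 10.30.15
Change category: 'bug fix' → patch bump
SemVer rule: patch bump → increment PATCH (MAJOR and MINOR unchanged)
New: 10.30.16

10.30.16


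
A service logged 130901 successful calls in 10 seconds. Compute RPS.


Formula: throughput = requests / seconds
throughput = 130901 / 10
throughput = 13090.1 requests/second

13090.1 requests/second


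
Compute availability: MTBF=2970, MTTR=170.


Availability = MTBF / (MTBF + MTTR)
Availability = 2970 / (2970 + 170)
Availability = 2970 / 3140
Availability = 94.586%

94.586%


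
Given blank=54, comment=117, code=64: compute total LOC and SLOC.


Total LOC = blank + comment + code
Total LOC = 54 + 117 + 64 = 235
SLOC (source only) = code = 64

Total LOC: 235, SLOC: 64


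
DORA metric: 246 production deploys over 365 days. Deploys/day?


Formula: deployments per day = releases / days
= 246 / 365
= 0.674 deploys/day
(equivalently, 4.72 deploys/week)

0.674 deploys/day


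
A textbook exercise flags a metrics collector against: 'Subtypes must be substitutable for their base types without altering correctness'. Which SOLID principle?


This describes the Liskov Substitution Principle (LSP)

Liskov Substitution Principle (LSP)


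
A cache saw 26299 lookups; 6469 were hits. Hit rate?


Formula: hit rate = hits / (hits + misses) * 100
hit rate = 6469 / (6469 + 19830) * 100
hit rate = 6469 / 26299 * 100
hit rate = 24.6%

24.6%


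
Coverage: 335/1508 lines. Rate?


Coverage = covered / total * 100
Coverage = 335 / 1508 * 100
Coverage = 22.21%

22.21%


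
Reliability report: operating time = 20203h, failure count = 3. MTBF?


Formula: MTBF = Total operating time / Number of failures
MTBF = 20203 / 3
MTBF = 6734.33 hours

6734.33 hours


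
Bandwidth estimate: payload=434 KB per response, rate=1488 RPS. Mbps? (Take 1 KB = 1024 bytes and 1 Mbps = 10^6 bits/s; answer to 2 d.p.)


Formula: Mbps = payload_bytes * RPS * 8 / 1e6
Payload per request = 434 KB = 434 * 1024 = 444416 bytes
Total bytes/sec = 444416 * 1488 = 661291008
Total bits/sec = 661291008 * 8 = 5290328064
Mbps = 5290328064 / 1e6 = 5290.33

5290.33 Mbps


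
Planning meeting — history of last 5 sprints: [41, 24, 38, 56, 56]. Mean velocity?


Formula: Avg velocity = Total points / Number of sprints
Points: [41, 24, 38, 56, 56]
Sum = 41 + 24 + 38 + 56 + 56 = 215
Avg velocity = 215 / 5 = 43.0 points/sprint

43.0 points/sprint


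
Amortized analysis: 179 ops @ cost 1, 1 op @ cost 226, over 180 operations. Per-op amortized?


Formula: Amortized cost = Total cost / Operations
Total cost = (179 * 1) + (1 * 226)
Total cost = 179 + 226 = 405
Amortized = 405 / 180 = 2.25

2.25


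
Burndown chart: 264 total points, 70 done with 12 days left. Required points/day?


Formula: Required rate = Remaining points / Days left
Remaining = 264 - 70 = 194 points
Required rate = 194 / 12 = 16.17 points/day

16.17 points/day


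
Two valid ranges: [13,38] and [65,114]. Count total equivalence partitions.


Valid ranges: [13,38] and [65,114]
Class 1: x < 13 — invalid
Class 2: 13 ≤ x ≤ 38 — valid
Class 3: 38 < x < 65 — invalid (gap between ranges)
Class 4: 65 ≤ x ≤ 114 — valid
Class 5: x > 114 — invalid
Total equivalence classes: 5

5 equivalence classes


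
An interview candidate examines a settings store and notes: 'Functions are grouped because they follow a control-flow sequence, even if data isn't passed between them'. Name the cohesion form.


Reasoning: Grouped by order of execution within a routine, not by data flow
Type: Procedural cohesion

Procedural cohesion


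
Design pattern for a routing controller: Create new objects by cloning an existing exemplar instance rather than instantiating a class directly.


This matches the Prototype pattern

Prototype


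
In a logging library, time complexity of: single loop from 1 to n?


Reasoning: one pass through n items
Complexity: O(n)

O(n)


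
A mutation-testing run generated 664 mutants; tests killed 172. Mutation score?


Mutation score = killed / total * 100
Mutation score = 172 / 664 * 100
Mutation score = 25.9%

25.9%


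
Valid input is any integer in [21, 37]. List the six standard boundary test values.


Range: [21, 37]
Boundaries: just below min, min, min+1, max-1, max, just above max
Values: [20, 21, 22, 36, 37, 38]

[20, 21, 22, 36, 37, 38]


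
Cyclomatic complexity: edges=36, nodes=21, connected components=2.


Formula: V(G) = E - N + 2P
V(G) = 36 - 21 + 2*2
V(G) = 15 + 4
V(G) = 19

19


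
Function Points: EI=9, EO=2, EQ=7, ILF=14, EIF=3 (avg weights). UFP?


UFP = EI*4 + EO*5 + EQ*4 + ILF*10 + EIF*7
UFP = 9*4 + 2*5 + 7*4 + 14*10 + 3*7
UFP = 36 + 10 + 28 + 140 + 21
UFP = 235

235


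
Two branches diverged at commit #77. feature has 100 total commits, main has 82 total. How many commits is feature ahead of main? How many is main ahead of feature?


Common ancestor: commit #77
feature commits after divergence: 100 - 77 = 23
main commits after divergence: 82 - 77 = 5
feature is 23 commits ahead of main
main is 5 commits ahead of feature

feature ahead: 23, main ahead: 5


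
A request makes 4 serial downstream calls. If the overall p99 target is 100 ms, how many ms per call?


Formula: per_stage = total_budget / stages
per_stage = 100 / 4
per_stage = 25.0 ms

25.0 ms


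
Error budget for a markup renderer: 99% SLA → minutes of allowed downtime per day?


Formula: allowed downtime = period * (100 - SLA) / 100
Period (day) = 1440 minutes
Unavailability fraction = (100 - 99.0) / 100
Allowed downtime = 1440 * (100 - 99.0) / 100
Allowed downtime = 14.4 minutes

14.4 minutes


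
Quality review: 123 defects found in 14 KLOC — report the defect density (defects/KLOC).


Defect density = defects / KLOC
Defect density = 123 / 14
Defect density = 8.786 defects/KLOC

8.786 defects/KLOC


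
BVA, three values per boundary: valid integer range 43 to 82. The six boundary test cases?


Range: [43, 82]
Boundaries: just below min, min, min+1, max-1, max, just above max
Values: [42, 43, 44, 81, 82, 83]

[42, 43, 44, 81, 82, 83]


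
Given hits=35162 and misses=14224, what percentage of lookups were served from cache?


Formula: hit rate = hits / (hits + misses) * 100
hit rate = 35162 / (35162 + 14224) * 100
hit rate = 35162 / 49386 * 100
hit rate = 71.2%

71.2%


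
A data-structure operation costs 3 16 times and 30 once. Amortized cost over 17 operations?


Formula: Amortized cost = Total cost / Operations
Total cost = (16 * 3) + (1 * 30)
Total cost = 48 + 30 = 78
Amortized = 78 / 17 = 4.5882

4.5882


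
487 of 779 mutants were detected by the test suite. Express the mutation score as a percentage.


Mutation score = killed / total * 100
Mutation score = 487 / 779 * 100
Mutation score = 62.52%

62.52%


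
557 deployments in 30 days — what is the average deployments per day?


Formula: deployments per day = releases / days
= 557 / 30
= 18.567 deploys/day
(equivalently, 129.97 deploys/week)

18.567 deploys/day


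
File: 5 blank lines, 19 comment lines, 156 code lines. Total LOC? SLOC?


Total LOC = blank + comment + code
Total LOC = 5 + 19 + 156 = 180
SLOC (source only) = code = 156

Total LOC: 180, SLOC: 156


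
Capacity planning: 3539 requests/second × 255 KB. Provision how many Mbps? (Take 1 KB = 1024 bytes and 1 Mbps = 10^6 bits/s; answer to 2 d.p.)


Formula: Mbps = payload_bytes * RPS * 8 / 1e6
Payload per request = 255 KB = 255 * 1024 = 261120 bytes
Total bytes/sec = 261120 * 3539 = 924103680
Total bits/sec = 924103680 * 8 = 7392829440
Mbps = 7392829440 / 1e6 = 7392.83

7392.83 Mbps


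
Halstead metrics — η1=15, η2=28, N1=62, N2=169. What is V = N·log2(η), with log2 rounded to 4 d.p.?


Formula: V = N * log2(η), where N = N1 + N2 and η = η1 + η2
η = 15 + 28 = 43
N = 62 + 169 = 231
log2(43) ≈ 5.4263
V = 231 * 5.4263 = 1253.48

1253.48


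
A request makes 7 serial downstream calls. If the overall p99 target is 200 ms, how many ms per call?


Formula: per_stage = total_budget / stages
per_stage = 200 / 7
per_stage = 28.57 ms

28.57 ms


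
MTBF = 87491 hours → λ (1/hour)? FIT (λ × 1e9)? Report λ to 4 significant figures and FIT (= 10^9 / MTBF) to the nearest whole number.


Formula: λ = 1 / MTBF; FIT = λ × 1e9 = 1e9 / MTBF
λ = 1 / 87491 ≈ 1.143e-05 failures/hour
FIT = 1e9 / 87491 ≈ 11430 failures per 1e9 hours (nearest whole number)

λ = 1.143e-05 /h, FIT = 11430


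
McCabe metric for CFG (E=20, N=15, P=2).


Formula: V(G) = E - N + 2P
V(G) = 20 - 15 + 2*2
V(G) = 5 + 4
V(G) = 9

9


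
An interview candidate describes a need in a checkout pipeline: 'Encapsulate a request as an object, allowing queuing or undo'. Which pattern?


This matches the Command pattern

Command


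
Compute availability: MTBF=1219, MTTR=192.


Availability = MTBF / (MTBF + MTTR)
Availability = 1219 / (1219 + 192)
Availability = 1219 / 1411
Availability = 86.3926%

86.3926%


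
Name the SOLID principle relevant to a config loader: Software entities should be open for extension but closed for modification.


This describes the Open/Closed Principle (OCP)

Open/Closed Principle (OCP)


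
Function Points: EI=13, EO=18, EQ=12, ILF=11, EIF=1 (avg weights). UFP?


UFP = EI*4 + EO*5 + EQ*4 + ILF*10 + EIF*7
UFP = 13*4 + 18*5 + 12*4 + 11*10 + 1*7
UFP = 52 + 90 + 48 + 110 + 7
UFP = 307

307


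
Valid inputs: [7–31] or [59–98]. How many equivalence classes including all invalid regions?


Valid ranges: [7,31] and [59,98]
Class 1: x < 7 — invalid
Class 2: 7 ≤ x ≤ 31 — valid
Class 3: 31 < x < 59 — invalid (gap between ranges)
Class 4: 59 ≤ x ≤ 98 — valid
Class 5: x > 98 — invalid
Total equivalence classes: 5

5 equivalence classes


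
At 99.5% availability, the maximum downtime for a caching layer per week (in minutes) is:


Formula: allowed downtime = period * (100 - SLA) / 100
Period (week) = 10080 minutes
Unavailability fraction = (100 - 99.5) / 100
Allowed downtime = 10080 * (100 - 99.5) / 100
Allowed downtime = 50.4 minutes

50.4 minutes


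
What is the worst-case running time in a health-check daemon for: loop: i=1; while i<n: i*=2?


Reasoning: i doubles each step so iterations are log2(n)
Complexity: O(log n)

O(log n)


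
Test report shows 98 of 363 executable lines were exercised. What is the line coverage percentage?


Coverage = covered / total * 100
Coverage = 98 / 363 * 100
Coverage = 27.0%

27.0%


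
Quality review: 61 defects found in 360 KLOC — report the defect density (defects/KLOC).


Defect density = defects / KLOC
Defect density = 61 / 360
Defect density = 0.169 defects/KLOC

0.169 defects/KLOC


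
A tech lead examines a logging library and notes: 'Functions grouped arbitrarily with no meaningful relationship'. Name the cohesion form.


Reasoning: Worst: random grouping
Type: Coincidental cohesion

Coincidental cohesion


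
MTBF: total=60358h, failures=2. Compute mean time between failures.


Formula: MTBF = Total operating time / Number of failures
MTBF = 60358 / 2
MTBF = 30179.0 hours

30179.0 hours


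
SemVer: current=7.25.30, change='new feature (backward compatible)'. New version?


Current: 7.25.30
Change category: 'new feature (backward compatible)' → minor bump
SemVer rule: minor bump → increment MINOR, reset PATCH to 0 (MAJOR unchanged)
New: 7.26.0

7.26.0


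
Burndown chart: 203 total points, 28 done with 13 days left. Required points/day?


Formula: Required rate = Remaining points / Days left
Remaining = 203 - 28 = 175 points
Required rate = 175 / 13 = 13.46 points/day

13.46 points/day
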